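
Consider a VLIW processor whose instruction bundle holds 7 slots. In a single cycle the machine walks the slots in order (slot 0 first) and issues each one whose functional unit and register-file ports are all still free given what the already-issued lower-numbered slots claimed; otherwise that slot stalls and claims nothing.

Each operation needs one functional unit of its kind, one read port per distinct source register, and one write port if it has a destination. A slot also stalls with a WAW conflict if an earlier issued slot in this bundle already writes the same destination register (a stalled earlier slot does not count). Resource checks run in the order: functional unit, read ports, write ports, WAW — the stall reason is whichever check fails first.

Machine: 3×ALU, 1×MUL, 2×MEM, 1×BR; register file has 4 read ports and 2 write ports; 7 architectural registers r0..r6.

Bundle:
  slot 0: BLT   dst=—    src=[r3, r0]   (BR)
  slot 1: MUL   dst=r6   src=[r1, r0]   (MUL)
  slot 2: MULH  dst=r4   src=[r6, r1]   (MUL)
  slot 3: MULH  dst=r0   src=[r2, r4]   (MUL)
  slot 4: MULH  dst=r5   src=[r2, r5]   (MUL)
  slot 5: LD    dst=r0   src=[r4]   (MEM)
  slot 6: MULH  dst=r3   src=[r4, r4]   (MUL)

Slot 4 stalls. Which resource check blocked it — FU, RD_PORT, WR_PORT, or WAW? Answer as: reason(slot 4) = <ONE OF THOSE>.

reason(slot 4) = FU

(0) want 1×BR +2rd +0wr — yes → AL3|MU1|ME2|BR0|rd2|wr2
(1) want 1×MUL +2rd +1wr — yes → AL3|MU0|ME2|BR0|rd0|wr1
(2) want 1×MUL +2rd +1wr — FU → AL3|MU0|ME2|BR0|rd0|wr1
(3) want 1×MUL +2rd +1wr — FU → AL3|MU0|ME2|BR0|rd0|wr1
(4) want 1×MUL +2rd +1wr — FU → AL3|MU0|ME2|BR0|rd0|wr1
(5) want 1×MEM +1rd +1wr — RD_PORT → AL3|MU0|ME2|BR0|rd0|wr1
(6) want 1×MUL +1rd +1wr — FU → AL3|MU0|ME2|BR0|rd0|wr1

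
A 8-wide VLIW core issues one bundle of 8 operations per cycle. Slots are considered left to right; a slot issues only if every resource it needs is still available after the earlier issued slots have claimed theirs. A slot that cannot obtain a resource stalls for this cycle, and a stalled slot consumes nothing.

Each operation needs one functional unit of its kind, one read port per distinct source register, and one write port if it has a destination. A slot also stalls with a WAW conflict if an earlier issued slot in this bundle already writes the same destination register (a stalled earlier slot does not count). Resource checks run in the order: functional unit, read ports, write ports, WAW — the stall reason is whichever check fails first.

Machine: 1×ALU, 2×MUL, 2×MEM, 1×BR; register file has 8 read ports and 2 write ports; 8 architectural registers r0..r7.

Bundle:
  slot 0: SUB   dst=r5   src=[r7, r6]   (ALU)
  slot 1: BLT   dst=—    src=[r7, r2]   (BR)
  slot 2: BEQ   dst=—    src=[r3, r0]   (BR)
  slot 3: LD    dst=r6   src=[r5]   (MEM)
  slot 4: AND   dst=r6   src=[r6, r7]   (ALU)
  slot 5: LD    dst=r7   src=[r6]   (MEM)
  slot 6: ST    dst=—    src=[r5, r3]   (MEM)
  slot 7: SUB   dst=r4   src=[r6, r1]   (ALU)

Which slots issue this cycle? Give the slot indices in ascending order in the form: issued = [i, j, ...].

#0 ALU src=r7,r6 dispatched  <A:0 Mu:2 Ld:2 B:1 rd:6 wr:1>
#1 BR src=r7,r2 dispatched  <A:0 Mu:2 Ld:2 B:0 rd:4 wr:1>
#2 BR src=r3,r0 held:FU  <A:0 Mu:2 Ld:2 B:0 rd:4 wr:1>
#3 MEM src=r5 dispatched  <A:0 Mu:2 Ld:1 B:0 rd:3 wr:0>
#4 ALU src=r6,r7 held:FU  <A:0 Mu:2 Ld:1 B:0 rd:3 wr:0>
#5 MEM src=r6 held:WR_PORT  <A:0 Mu:2 Ld:1 B:0 rd:3 wr:0>
#6 MEM src=r5,r3 dispatched  <A:0 Mu:2 Ld:0 B:0 rd:1 wr:0>
#7 ALU src=r6,r1 held:FU  <A:0 Mu:2 Ld:0 B:0 rd:1 wr:0>

issued = [0, 1, 3, 6]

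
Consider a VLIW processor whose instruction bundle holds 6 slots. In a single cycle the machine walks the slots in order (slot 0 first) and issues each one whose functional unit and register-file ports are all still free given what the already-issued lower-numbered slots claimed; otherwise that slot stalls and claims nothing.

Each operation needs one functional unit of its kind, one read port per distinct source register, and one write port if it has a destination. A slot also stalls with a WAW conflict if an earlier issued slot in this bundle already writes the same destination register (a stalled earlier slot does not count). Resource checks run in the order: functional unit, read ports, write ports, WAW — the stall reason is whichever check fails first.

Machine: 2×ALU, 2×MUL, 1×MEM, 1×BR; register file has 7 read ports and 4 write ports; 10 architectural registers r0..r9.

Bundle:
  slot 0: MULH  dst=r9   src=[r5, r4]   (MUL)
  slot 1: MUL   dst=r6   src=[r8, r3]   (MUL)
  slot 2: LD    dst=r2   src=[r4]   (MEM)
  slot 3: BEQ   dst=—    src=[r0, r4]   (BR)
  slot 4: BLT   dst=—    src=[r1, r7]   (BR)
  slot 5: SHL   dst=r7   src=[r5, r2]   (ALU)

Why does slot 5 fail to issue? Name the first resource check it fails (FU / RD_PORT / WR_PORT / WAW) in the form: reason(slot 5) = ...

  0. MUL→r9 ⇒ go  {2A/1Mu/1Ld/1B | 5r 3w}
  1. MUL→r6 ⇒ go  {2A/0Mu/1Ld/1B | 3r 2w}
  2. MEM→r2 ⇒ go  {2A/0Mu/0Ld/1B | 2r 1w}
  3. BR ⇒ go  {2A/0Mu/0Ld/0B | 0r 1w}
  4. BR ⇒ no(FU)  {2A/0Mu/0Ld/0B | 0r 1w}
  5. ALU→r7 ⇒ no(RD_PORT)  {2A/0Mu/0Ld/0B | 0r 1w}

reason(slot 5) = RD_PORT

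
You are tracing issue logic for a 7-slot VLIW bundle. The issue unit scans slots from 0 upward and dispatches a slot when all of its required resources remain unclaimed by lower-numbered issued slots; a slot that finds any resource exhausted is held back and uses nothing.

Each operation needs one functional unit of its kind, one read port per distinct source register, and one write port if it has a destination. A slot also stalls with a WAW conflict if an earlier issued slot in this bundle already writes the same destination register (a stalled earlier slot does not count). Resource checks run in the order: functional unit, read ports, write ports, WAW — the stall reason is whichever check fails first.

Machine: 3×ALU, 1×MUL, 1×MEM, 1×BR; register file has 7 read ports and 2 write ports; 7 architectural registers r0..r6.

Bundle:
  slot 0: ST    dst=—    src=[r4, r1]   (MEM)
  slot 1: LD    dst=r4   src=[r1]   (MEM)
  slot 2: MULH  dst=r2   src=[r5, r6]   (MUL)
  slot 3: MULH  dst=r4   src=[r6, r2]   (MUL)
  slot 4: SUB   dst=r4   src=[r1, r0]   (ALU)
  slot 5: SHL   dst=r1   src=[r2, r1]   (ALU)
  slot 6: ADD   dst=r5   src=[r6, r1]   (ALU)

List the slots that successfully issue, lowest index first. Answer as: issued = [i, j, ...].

(0) want 1×MEM +2rd +0wr — yes → AL3|MU1|ME0|BR1|rd5|wr2
(1) want 1×MEM +1rd +1wr — FU → AL3|MU1|ME0|BR1|rd5|wr2
(2) want 1×MUL +2rd +1wr — yes → AL3|MU0|ME0|BR1|rd3|wr1
(3) want 1×MUL +2rd +1wr — FU → AL3|MU0|ME0|BR1|rd3|wr1
(4) want 1×ALU +2rd +1wr — yes → AL2|MU0|ME0|BR1|rd1|wr0
(5) want 1×ALU +2rd +1wr — RD_PORT → AL2|MU0|ME0|BR1|rd1|wr0
(6) want 1×ALU +2rd +1wr — RD_PORT → AL2|MU0|ME0|BR1|rd1|wr0

issued = [0, 2, 4]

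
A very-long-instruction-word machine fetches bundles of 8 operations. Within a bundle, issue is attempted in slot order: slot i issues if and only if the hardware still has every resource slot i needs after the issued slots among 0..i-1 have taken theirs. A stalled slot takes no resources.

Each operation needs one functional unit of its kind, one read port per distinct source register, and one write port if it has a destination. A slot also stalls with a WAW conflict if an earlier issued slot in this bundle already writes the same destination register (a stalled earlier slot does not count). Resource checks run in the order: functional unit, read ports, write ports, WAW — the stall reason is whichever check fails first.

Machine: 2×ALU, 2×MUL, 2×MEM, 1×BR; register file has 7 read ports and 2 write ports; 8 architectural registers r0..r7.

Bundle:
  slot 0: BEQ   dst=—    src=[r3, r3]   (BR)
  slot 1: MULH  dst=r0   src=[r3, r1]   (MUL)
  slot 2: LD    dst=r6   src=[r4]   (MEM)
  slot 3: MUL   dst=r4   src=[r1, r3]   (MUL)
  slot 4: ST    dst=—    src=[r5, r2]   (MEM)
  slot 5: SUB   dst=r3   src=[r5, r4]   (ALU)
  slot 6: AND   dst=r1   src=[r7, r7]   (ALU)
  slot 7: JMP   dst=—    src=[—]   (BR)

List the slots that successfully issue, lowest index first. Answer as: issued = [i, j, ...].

#0 BR src=r3,r3 dispatched  <A:2 Mu:2 Ld:2 B:0 rd:6 wr:2>
#1 MUL src=r3,r1 dispatched  <A:2 Mu:1 Ld:2 B:0 rd:4 wr:1>
#2 MEM src=r4 dispatched  <A:2 Mu:1 Ld:1 B:0 rd:3 wr:0>
#3 MUL src=r1,r3 held:WR_PORT  <A:2 Mu:1 Ld:1 B:0 rd:3 wr:0>
#4 MEM src=r5,r2 dispatched  <A:2 Mu:1 Ld:0 B:0 rd:1 wr:0>
#5 ALU src=r5,r4 held:RD_PORT  <A:2 Mu:1 Ld:0 B:0 rd:1 wr:0>
#6 ALU src=r7,r7 held:WR_PORT  <A:2 Mu:1 Ld:0 B:0 rd:1 wr:0>
#7 BR src=- held:FU  <A:2 Mu:1 Ld:0 B:0 rd:1 wr:0>

issued = [0, 1, 2, 4]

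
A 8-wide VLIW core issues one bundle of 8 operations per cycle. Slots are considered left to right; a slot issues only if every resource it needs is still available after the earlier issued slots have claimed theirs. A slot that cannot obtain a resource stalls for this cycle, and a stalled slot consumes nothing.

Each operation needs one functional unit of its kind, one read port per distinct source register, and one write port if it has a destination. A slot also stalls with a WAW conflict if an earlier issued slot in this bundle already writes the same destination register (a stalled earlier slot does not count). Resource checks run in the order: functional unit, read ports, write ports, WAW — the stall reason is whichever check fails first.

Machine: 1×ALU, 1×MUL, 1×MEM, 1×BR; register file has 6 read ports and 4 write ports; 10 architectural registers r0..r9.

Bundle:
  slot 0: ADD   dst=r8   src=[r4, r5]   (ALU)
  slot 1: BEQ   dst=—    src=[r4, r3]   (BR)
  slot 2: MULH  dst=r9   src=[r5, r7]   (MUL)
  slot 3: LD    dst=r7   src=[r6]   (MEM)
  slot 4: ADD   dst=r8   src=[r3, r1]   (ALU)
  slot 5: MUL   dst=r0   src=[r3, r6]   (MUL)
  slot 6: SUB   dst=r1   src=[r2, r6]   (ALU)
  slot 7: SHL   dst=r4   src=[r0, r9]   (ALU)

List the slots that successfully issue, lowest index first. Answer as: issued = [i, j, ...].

slot 0 (ALU): ISSUE — free A0,Mu1,Ld1,B1 rp4 wp3
slot 1 (BR): ISSUE — free A0,Mu1,Ld1,B0 rp2 wp3
slot 2 (MUL): ISSUE — free A0,Mu0,Ld1,B0 rp0 wp2
slot 3 (MEM): stall RD_PORT — free A0,Mu0,Ld1,B0 rp0 wp2
slot 4 (ALU): stall FU — free A0,Mu0,Ld1,B0 rp0 wp2
slot 5 (MUL): stall FU — free A0,Mu0,Ld1,B0 rp0 wp2
slot 6 (ALU): stall FU — free A0,Mu0,Ld1,B0 rp0 wp2
slot 7 (ALU): stall FU — free A0,Mu0,Ld1,B0 rp0 wp2

issued = [0, 1, 2]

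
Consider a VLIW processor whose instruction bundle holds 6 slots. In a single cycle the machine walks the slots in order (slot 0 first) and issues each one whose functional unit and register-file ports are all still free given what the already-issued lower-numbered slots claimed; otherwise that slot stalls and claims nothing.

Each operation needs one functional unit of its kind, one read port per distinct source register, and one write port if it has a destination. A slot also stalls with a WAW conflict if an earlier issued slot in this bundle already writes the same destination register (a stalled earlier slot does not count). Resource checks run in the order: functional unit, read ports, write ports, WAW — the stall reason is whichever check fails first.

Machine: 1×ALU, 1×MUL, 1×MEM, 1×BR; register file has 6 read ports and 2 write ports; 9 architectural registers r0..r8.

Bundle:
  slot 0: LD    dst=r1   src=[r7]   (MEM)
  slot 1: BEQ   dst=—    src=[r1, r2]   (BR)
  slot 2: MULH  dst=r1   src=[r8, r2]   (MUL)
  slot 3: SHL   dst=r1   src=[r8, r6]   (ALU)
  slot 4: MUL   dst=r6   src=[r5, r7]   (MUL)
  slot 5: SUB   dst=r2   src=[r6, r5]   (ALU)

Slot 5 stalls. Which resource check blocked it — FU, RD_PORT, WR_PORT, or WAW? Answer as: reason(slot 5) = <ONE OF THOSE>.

[0] MEM needs rd=1 wr=1: ok; after: ALU=1 MUL=1 MEM=0 BR=1, R=5, W=1
[1] BR needs rd=2 wr=0: ok; after: ALU=1 MUL=1 MEM=0 BR=0, R=3, W=1
[2] MUL needs rd=2 wr=1: WAW; after: ALU=1 MUL=1 MEM=0 BR=0, R=3, W=1
[3] ALU needs rd=2 wr=1: WAW; after: ALU=1 MUL=1 MEM=0 BR=0, R=3, W=1
[4] MUL needs rd=2 wr=1: ok; after: ALU=1 MUL=0 MEM=0 BR=0, R=1, W=0
[5] ALU needs rd=2 wr=1: RD_PORT; after: ALU=1 MUL=0 MEM=0 BR=0, R=1, W=0

reason(slot 5) = RD_PORT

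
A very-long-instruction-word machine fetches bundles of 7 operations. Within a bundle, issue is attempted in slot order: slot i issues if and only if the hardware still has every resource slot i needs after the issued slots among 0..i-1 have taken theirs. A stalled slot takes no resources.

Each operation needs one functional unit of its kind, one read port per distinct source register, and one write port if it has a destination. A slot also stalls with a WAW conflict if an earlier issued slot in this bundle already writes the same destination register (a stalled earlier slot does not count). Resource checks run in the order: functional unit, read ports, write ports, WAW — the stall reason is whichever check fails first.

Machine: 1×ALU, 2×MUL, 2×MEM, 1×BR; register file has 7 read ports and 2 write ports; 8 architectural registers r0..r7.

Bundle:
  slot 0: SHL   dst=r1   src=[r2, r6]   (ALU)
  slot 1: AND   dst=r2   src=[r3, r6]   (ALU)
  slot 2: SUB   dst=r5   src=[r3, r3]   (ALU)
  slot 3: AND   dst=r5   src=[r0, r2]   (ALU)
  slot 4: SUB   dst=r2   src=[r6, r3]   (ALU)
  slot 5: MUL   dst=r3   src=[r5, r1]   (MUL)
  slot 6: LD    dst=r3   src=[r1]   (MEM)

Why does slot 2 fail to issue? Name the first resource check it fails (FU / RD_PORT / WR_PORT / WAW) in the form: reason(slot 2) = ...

#0 ALU src=r2,r6 dispatched  <A:0 Mu:2 Ld:2 B:1 rd:5 wr:1>
#1 ALU src=r3,r6 held:FU  <A:0 Mu:2 Ld:2 B:1 rd:5 wr:1>
#2 ALU src=r3,r3 held:FU  <A:0 Mu:2 Ld:2 B:1 rd:5 wr:1>
#3 ALU src=r0,r2 held:FU  <A:0 Mu:2 Ld:2 B:1 rd:5 wr:1>
#4 ALU src=r6,r3 held:FU  <A:0 Mu:2 Ld:2 B:1 rd:5 wr:1>
#5 MUL src=r5,r1 dispatched  <A:0 Mu:1 Ld:2 B:1 rd:3 wr:0>
#6 MEM src=r1 held:WR_PORT  <A:0 Mu:1 Ld:2 B:1 rd:3 wr:0>

reason(slot 2) = FU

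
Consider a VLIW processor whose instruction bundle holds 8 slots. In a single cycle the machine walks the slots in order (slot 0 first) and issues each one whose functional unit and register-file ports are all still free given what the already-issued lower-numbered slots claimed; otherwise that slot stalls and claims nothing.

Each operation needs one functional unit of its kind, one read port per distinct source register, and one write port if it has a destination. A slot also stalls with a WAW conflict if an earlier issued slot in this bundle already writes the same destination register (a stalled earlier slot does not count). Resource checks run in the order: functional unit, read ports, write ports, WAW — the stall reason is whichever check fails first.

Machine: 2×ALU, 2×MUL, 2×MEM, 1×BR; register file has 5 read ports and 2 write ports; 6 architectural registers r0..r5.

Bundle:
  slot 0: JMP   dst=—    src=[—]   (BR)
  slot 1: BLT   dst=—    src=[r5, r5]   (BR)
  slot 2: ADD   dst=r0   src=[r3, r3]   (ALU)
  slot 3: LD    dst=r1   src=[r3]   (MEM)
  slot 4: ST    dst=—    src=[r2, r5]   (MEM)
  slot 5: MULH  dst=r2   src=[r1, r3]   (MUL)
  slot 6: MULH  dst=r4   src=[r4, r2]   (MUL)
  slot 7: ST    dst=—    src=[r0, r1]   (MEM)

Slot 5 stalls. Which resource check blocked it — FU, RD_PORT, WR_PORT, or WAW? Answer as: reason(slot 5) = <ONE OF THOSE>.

[0] BR needs rd=0 wr=0: ok; after: ALU=2 MUL=2 MEM=2 BR=0, R=5, W=2
[1] BR needs rd=1 wr=0: FU; after: ALU=2 MUL=2 MEM=2 BR=0, R=5, W=2
[2] ALU needs rd=1 wr=1: ok; after: ALU=1 MUL=2 MEM=2 BR=0, R=4, W=1
[3] MEM needs rd=1 wr=1: ok; after: ALU=1 MUL=2 MEM=1 BR=0, R=3, W=0
[4] MEM needs rd=2 wr=0: ok; after: ALU=1 MUL=2 MEM=0 BR=0, R=1, W=0
[5] MUL needs rd=2 wr=1: RD_PORT; after: ALU=1 MUL=2 MEM=0 BR=0, R=1, W=0
[6] MUL needs rd=2 wr=1: RD_PORT; after: ALU=1 MUL=2 MEM=0 BR=0, R=1, W=0
[7] MEM needs rd=2 wr=0: FU; after: ALU=1 MUL=2 MEM=0 BR=0, R=1, W=0

reason(slot 5) = RD_PORT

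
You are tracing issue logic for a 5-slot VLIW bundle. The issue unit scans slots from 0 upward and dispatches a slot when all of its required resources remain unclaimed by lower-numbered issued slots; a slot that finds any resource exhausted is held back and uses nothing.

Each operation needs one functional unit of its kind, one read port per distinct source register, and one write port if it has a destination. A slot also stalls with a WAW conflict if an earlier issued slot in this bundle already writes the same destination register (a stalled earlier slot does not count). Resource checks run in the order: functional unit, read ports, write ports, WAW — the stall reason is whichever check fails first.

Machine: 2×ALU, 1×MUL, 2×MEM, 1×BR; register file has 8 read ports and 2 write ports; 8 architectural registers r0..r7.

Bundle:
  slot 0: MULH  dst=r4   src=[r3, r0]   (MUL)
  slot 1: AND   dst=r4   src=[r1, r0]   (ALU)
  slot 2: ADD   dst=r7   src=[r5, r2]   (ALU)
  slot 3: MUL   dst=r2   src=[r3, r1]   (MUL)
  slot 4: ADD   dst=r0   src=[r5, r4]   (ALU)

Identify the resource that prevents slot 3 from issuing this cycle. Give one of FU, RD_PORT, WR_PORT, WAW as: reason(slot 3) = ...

reason(slot 3) = FU

slot 0 (MUL): ISSUE — free A2,Mu0,Ld2,B1 rp6 wp1
slot 1 (ALU): stall WAW — free A2,Mu0,Ld2,B1 rp6 wp1
slot 2 (ALU): ISSUE — free A1,Mu0,Ld2,B1 rp4 wp0
slot 3 (MUL): stall FU — free A1,Mu0,Ld2,B1 rp4 wp0
slot 4 (ALU): stall WR_PORT — free A1,Mu0,Ld2,B1 rp4 wp0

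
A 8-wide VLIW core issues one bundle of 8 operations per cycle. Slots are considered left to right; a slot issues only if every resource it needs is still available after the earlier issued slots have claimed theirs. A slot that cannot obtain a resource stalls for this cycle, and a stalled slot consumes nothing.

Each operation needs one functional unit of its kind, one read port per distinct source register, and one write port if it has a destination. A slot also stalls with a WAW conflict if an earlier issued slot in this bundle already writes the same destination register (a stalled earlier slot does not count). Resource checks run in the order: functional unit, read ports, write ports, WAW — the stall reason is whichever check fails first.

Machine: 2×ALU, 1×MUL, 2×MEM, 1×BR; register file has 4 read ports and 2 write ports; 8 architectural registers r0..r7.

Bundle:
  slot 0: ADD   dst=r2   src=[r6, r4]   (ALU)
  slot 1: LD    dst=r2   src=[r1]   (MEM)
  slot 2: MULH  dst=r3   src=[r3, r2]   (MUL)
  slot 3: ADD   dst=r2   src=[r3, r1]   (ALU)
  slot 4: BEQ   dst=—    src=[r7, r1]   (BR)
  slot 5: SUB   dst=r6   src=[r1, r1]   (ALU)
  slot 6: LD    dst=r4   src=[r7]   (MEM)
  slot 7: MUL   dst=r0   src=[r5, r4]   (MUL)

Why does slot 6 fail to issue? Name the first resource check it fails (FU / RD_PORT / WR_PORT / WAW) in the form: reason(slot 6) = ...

reason(slot 6) = RD_PORT

slot 0 (ALU): ISSUE — free A1,Mu1,Ld2,B1 rp2 wp1
slot 1 (MEM): stall WAW — free A1,Mu1,Ld2,B1 rp2 wp1
slot 2 (MUL): ISSUE — free A1,Mu0,Ld2,B1 rp0 wp0
slot 3 (ALU): stall RD_PORT — free A1,Mu0,Ld2,B1 rp0 wp0
slot 4 (BR): stall RD_PORT — free A1,Mu0,Ld2,B1 rp0 wp0
slot 5 (ALU): stall RD_PORT — free A1,Mu0,Ld2,B1 rp0 wp0
slot 6 (MEM): stall RD_PORT — free A1,Mu0,Ld2,B1 rp0 wp0
slot 7 (MUL): stall FU — free A1,Mu0,Ld2,B1 rp0 wp0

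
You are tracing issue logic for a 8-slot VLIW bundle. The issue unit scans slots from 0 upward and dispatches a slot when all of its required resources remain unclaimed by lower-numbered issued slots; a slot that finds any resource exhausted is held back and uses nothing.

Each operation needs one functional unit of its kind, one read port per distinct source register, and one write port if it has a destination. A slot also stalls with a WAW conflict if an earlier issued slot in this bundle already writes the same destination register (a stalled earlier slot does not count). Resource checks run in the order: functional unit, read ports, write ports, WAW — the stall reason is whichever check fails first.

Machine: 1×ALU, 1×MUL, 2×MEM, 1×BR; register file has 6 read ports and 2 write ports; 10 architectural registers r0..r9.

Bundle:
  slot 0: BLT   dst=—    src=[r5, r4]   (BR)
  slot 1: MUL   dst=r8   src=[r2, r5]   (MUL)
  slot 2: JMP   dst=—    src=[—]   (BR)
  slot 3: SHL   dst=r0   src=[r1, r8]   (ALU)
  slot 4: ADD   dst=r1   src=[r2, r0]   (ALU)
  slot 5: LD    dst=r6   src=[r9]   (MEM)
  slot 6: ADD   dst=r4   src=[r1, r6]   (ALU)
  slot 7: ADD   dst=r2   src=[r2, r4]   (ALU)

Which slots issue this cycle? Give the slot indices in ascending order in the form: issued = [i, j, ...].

issued = [0, 1, 3]

(0) want 1×BR +2rd +0wr — yes → AL1|MU1|ME2|BR0|rd4|wr2
(1) want 1×MUL +2rd +1wr — yes → AL1|MU0|ME2|BR0|rd2|wr1
(2) want 1×BR +0rd +0wr — FU → AL1|MU0|ME2|BR0|rd2|wr1
(3) want 1×ALU +2rd +1wr — yes → AL0|MU0|ME2|BR0|rd0|wr0
(4) want 1×ALU +2rd +1wr — FU → AL0|MU0|ME2|BR0|rd0|wr0
(5) want 1×MEM +1rd +1wr — RD_PORT → AL0|MU0|ME2|BR0|rd0|wr0
(6) want 1×ALU +2rd +1wr — FU → AL0|MU0|ME2|BR0|rd0|wr0
(7) want 1×ALU +2rd +1wr — FU → AL0|MU0|ME2|BR0|rd0|wr0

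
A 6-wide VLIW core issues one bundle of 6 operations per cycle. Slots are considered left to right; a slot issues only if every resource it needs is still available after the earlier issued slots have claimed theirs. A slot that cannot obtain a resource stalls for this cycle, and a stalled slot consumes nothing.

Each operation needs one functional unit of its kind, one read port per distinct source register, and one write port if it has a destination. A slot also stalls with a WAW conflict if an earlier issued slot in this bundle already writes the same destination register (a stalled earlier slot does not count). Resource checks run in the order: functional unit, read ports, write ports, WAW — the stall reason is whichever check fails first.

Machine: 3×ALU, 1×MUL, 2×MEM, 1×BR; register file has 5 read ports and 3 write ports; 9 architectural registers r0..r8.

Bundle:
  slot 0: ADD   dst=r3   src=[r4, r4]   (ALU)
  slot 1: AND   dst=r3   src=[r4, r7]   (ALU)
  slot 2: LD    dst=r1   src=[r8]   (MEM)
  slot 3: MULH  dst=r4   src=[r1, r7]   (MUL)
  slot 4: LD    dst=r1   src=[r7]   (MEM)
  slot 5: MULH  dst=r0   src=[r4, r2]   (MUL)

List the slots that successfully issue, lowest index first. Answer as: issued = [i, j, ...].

issued = [0, 2, 3]

slot 0 (ALU): ISSUE — free A2,Mu1,Ld2,B1 rp4 wp2
slot 1 (ALU): stall WAW — free A2,Mu1,Ld2,B1 rp4 wp2
slot 2 (MEM): ISSUE — free A2,Mu1,Ld1,B1 rp3 wp1
slot 3 (MUL): ISSUE — free A2,Mu0,Ld1,B1 rp1 wp0
slot 4 (MEM): stall WR_PORT — free A2,Mu0,Ld1,B1 rp1 wp0
slot 5 (MUL): stall FU — free A2,Mu0,Ld1,B1 rp1 wp0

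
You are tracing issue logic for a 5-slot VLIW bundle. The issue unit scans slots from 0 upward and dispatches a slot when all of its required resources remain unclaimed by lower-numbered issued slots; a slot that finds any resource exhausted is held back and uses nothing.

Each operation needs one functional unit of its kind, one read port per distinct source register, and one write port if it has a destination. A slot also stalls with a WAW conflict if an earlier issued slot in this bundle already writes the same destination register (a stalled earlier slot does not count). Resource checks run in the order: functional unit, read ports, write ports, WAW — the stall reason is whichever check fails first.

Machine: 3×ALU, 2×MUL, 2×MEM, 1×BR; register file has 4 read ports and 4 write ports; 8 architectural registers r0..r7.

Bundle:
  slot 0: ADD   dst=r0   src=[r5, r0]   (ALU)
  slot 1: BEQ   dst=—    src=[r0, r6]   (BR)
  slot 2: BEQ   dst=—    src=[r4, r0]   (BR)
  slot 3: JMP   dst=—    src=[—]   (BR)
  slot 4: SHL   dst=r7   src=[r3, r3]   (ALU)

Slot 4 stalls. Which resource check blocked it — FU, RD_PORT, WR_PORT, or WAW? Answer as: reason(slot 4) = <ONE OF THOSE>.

reason(slot 4) = RD_PORT

#0 ALU src=r5,r0 dispatched  <A:2 Mu:2 Ld:2 B:1 rd:2 wr:3>
#1 BR src=r0,r6 dispatched  <A:2 Mu:2 Ld:2 B:0 rd:0 wr:3>
#2 BR src=r4,r0 held:FU  <A:2 Mu:2 Ld:2 B:0 rd:0 wr:3>
#3 BR src=- held:FU  <A:2 Mu:2 Ld:2 B:0 rd:0 wr:3>
#4 ALU src=r3,r3 held:RD_PORT  <A:2 Mu:2 Ld:2 B:0 rd:0 wr:3>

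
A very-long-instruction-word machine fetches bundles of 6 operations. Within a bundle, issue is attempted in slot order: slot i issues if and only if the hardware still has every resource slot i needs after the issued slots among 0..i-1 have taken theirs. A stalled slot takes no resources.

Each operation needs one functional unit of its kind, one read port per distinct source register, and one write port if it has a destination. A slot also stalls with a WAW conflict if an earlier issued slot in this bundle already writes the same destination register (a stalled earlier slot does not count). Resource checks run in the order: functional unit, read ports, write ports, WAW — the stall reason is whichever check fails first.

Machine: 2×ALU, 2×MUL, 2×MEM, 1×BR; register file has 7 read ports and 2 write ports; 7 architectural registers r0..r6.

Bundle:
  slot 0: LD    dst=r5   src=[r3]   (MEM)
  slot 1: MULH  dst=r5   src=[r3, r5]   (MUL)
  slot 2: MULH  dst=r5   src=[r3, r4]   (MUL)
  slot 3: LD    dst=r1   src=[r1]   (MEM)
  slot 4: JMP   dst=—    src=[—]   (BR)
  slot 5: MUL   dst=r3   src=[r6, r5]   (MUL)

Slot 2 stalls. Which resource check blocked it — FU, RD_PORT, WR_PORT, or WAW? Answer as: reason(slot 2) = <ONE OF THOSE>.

(0) want 1×MEM +1rd +1wr — yes → AL2|MU2|ME1|BR1|rd6|wr1
(1) want 1×MUL +2rd +1wr — WAW → AL2|MU2|ME1|BR1|rd6|wr1
(2) want 1×MUL +2rd +1wr — WAW → AL2|MU2|ME1|BR1|rd6|wr1
(3) want 1×MEM +1rd +1wr — yes → AL2|MU2|ME0|BR1|rd5|wr0
(4) want 1×BR +0rd +0wr — yes → AL2|MU2|ME0|BR0|rd5|wr0
(5) want 1×MUL +2rd +1wr — WR_PORT → AL2|MU2|ME0|BR0|rd5|wr0

reason(slot 2) = WAW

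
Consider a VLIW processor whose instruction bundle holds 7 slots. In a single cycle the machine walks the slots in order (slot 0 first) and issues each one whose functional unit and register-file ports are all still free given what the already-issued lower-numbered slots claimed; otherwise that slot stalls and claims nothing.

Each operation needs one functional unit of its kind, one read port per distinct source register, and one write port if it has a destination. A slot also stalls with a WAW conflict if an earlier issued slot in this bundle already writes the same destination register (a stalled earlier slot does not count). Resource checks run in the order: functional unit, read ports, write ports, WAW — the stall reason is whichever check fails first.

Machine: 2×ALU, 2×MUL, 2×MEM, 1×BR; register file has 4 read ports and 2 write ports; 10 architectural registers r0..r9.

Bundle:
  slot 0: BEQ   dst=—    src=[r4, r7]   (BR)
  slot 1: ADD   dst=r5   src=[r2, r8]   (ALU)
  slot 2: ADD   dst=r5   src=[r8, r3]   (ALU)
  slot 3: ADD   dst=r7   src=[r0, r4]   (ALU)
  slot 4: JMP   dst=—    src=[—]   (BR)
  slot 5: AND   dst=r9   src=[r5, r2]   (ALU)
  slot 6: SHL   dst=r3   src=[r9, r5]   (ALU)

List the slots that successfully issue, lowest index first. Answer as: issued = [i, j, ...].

[0] BR needs rd=2 wr=0: ok; after: ALU=2 MUL=2 MEM=2 BR=0, R=2, W=2
[1] ALU needs rd=2 wr=1: ok; after: ALU=1 MUL=2 MEM=2 BR=0, R=0, W=1
[2] ALU needs rd=2 wr=1: RD_PORT; after: ALU=1 MUL=2 MEM=2 BR=0, R=0, W=1
[3] ALU needs rd=2 wr=1: RD_PORT; after: ALU=1 MUL=2 MEM=2 BR=0, R=0, W=1
[4] BR needs rd=0 wr=0: FU; after: ALU=1 MUL=2 MEM=2 BR=0, R=0, W=1
[5] ALU needs rd=2 wr=1: RD_PORT; after: ALU=1 MUL=2 MEM=2 BR=0, R=0, W=1
[6] ALU needs rd=2 wr=1: RD_PORT; after: ALU=1 MUL=2 MEM=2 BR=0, R=0, W=1

issued = [0, 1]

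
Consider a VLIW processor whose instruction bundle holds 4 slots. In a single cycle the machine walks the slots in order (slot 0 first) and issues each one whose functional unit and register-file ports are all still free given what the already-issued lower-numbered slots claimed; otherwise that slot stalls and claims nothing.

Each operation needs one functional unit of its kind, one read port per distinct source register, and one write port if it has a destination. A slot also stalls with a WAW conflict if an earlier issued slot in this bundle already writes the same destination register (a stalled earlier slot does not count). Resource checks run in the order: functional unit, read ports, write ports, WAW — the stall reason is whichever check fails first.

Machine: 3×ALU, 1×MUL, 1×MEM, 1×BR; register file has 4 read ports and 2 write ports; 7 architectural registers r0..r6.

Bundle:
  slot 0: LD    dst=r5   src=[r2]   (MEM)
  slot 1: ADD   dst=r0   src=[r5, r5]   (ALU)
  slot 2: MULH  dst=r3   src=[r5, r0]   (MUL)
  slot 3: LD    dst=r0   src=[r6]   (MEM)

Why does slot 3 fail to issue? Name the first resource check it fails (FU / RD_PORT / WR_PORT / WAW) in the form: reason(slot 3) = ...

reason(slot 3) = FU

  0. MEM→r5 ⇒ go  {3A/1Mu/0Ld/1B | 3r 1w}
  1. ALU→r0 ⇒ go  {2A/1Mu/0Ld/1B | 2r 0w}
  2. MUL→r3 ⇒ no(WR_PORT)  {2A/1Mu/0Ld/1B | 2r 0w}
  3. MEM→r0 ⇒ no(FU)  {2A/1Mu/0Ld/1B | 2r 0w}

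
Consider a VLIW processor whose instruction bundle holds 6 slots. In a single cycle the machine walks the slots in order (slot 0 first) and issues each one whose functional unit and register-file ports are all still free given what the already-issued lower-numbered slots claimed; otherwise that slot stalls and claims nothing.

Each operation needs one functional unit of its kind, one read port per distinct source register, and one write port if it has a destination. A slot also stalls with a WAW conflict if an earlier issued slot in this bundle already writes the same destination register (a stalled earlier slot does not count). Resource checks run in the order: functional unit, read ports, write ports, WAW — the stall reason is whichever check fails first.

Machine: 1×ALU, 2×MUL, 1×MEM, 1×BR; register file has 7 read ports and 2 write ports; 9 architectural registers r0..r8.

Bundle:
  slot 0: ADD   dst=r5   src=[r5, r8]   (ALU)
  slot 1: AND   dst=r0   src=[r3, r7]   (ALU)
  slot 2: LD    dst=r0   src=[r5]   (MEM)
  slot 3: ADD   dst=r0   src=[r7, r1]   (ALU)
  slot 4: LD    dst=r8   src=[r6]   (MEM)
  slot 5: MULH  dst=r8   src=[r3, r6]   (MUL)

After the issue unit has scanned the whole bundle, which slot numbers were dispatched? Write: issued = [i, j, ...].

issued = [0, 2]

(0) want 1×ALU +2rd +1wr — yes → AL0|MU2|ME1|BR1|rd5|wr1
(1) want 1×ALU +2rd +1wr — FU → AL0|MU2|ME1|BR1|rd5|wr1
(2) want 1×MEM +1rd +1wr — yes → AL0|MU2|ME0|BR1|rd4|wr0
(3) want 1×ALU +2rd +1wr — FU → AL0|MU2|ME0|BR1|rd4|wr0
(4) want 1×MEM +1rd +1wr — FU → AL0|MU2|ME0|BR1|rd4|wr0
(5) want 1×MUL +2rd +1wr — WR_PORT → AL0|MU2|ME0|BR1|rd4|wr0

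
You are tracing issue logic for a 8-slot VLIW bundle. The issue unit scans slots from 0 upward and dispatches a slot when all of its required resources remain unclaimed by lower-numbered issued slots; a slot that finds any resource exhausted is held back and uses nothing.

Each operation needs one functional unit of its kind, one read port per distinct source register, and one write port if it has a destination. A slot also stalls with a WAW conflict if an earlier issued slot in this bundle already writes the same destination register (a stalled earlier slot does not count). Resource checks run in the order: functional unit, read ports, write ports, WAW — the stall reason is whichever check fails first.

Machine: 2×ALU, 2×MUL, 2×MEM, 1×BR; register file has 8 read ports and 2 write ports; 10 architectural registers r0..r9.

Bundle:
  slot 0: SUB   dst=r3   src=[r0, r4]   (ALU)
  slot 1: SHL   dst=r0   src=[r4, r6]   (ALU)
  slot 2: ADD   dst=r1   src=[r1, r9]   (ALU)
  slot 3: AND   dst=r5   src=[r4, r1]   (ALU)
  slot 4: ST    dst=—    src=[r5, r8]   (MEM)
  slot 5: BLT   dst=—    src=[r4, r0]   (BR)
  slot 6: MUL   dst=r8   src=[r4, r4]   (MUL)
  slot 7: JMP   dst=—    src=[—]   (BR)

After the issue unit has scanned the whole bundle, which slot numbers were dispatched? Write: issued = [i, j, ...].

issued = [0, 1, 4, 5]

  0. ALU→r3 ⇒ go  {1A/2Mu/2Ld/1B | 6r 1w}
  1. ALU→r0 ⇒ go  {0A/2Mu/2Ld/1B | 4r 0w}
  2. ALU→r1 ⇒ no(FU)  {0A/2Mu/2Ld/1B | 4r 0w}
  3. ALU→r5 ⇒ no(FU)  {0A/2Mu/2Ld/1B | 4r 0w}
  4. MEM ⇒ go  {0A/2Mu/1Ld/1B | 2r 0w}
  5. BR ⇒ go  {0A/2Mu/1Ld/0B | 0r 0w}
  6. MUL→r8 ⇒ no(RD_PORT)  {0A/2Mu/1Ld/0B | 0r 0w}
  7. BR ⇒ no(FU)  {0A/2Mu/1Ld/0B | 0r 0w}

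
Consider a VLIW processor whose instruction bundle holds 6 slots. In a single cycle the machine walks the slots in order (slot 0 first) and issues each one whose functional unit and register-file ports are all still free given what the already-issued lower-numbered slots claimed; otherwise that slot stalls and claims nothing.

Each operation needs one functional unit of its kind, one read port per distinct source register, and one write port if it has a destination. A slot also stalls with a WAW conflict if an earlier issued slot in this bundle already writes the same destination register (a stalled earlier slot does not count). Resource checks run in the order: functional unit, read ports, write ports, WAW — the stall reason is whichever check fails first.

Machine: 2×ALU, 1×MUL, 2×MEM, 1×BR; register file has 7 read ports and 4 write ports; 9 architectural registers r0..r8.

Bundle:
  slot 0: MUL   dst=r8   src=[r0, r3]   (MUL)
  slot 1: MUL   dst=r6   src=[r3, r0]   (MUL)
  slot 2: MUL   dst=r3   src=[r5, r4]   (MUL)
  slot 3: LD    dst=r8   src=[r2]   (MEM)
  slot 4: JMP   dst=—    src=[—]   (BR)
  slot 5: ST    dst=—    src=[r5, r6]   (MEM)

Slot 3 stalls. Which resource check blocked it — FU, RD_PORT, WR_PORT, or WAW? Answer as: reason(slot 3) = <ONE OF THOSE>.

  0. MUL→r8 ⇒ go  {2A/0Mu/2Ld/1B | 5r 3w}
  1. MUL→r6 ⇒ no(FU)  {2A/0Mu/2Ld/1B | 5r 3w}
  2. MUL→r3 ⇒ no(FU)  {2A/0Mu/2Ld/1B | 5r 3w}
  3. MEM→r8 ⇒ no(WAW)  {2A/0Mu/2Ld/1B | 5r 3w}
  4. BR ⇒ go  {2A/0Mu/2Ld/0B | 5r 3w}
  5. MEM ⇒ go  {2A/0Mu/1Ld/0B | 3r 3w}

reason(slot 3) = WAW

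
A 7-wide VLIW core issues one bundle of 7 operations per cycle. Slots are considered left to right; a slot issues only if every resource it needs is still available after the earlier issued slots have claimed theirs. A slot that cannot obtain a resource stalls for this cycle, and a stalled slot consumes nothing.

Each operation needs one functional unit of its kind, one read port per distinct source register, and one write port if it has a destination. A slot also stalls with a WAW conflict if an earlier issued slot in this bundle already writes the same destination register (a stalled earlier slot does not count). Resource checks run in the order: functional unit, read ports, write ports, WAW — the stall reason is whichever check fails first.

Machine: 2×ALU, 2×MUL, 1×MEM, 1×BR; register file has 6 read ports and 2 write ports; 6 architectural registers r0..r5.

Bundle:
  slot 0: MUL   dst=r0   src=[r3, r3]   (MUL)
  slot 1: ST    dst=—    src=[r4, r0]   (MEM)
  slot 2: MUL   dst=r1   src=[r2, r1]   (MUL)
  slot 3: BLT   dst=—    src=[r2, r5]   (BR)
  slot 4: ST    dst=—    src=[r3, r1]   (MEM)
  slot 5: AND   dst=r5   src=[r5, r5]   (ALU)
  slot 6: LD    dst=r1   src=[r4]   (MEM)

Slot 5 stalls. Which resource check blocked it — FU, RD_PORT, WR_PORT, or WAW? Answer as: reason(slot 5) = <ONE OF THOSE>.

(0) want 1×MUL +1rd +1wr — yes → AL2|MU1|ME1|BR1|rd5|wr1
(1) want 1×MEM +2rd +0wr — yes → AL2|MU1|ME0|BR1|rd3|wr1
(2) want 1×MUL +2rd +1wr — yes → AL2|MU0|ME0|BR1|rd1|wr0
(3) want 1×BR +2rd +0wr — RD_PORT → AL2|MU0|ME0|BR1|rd1|wr0
(4) want 1×MEM +2rd +0wr — FU → AL2|MU0|ME0|BR1|rd1|wr0
(5) want 1×ALU +1rd +1wr — WR_PORT → AL2|MU0|ME0|BR1|rd1|wr0
(6) want 1×MEM +1rd +1wr — FU → AL2|MU0|ME0|BR1|rd1|wr0

reason(slot 5) = WR_PORT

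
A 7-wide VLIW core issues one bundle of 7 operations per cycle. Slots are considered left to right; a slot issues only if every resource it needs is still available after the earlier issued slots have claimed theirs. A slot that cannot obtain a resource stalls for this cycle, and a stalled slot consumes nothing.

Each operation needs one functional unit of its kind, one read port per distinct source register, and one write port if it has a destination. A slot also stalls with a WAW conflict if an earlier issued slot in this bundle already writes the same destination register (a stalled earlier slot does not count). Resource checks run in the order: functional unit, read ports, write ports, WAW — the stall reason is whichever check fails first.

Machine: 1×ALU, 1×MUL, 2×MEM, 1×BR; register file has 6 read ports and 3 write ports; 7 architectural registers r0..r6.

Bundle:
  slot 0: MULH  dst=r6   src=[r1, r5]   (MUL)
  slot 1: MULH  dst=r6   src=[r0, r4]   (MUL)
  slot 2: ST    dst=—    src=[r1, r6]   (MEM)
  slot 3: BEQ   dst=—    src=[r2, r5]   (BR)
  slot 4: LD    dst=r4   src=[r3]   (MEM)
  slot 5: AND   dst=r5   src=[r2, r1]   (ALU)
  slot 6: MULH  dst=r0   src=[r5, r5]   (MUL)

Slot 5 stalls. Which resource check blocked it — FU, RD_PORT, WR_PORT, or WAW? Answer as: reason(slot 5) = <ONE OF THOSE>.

reason(slot 5) = RD_PORT

slot 0 (MUL): ISSUE — free A1,Mu0,Ld2,B1 rp4 wp2
slot 1 (MUL): stall FU — free A1,Mu0,Ld2,B1 rp4 wp2
slot 2 (MEM): ISSUE — free A1,Mu0,Ld1,B1 rp2 wp2
slot 3 (BR): ISSUE — free A1,Mu0,Ld1,B0 rp0 wp2
slot 4 (MEM): stall RD_PORT — free A1,Mu0,Ld1,B0 rp0 wp2
slot 5 (ALU): stall RD_PORT — free A1,Mu0,Ld1,B0 rp0 wp2
slot 6 (MUL): stall FU — free A1,Mu0,Ld1,B0 rp0 wp2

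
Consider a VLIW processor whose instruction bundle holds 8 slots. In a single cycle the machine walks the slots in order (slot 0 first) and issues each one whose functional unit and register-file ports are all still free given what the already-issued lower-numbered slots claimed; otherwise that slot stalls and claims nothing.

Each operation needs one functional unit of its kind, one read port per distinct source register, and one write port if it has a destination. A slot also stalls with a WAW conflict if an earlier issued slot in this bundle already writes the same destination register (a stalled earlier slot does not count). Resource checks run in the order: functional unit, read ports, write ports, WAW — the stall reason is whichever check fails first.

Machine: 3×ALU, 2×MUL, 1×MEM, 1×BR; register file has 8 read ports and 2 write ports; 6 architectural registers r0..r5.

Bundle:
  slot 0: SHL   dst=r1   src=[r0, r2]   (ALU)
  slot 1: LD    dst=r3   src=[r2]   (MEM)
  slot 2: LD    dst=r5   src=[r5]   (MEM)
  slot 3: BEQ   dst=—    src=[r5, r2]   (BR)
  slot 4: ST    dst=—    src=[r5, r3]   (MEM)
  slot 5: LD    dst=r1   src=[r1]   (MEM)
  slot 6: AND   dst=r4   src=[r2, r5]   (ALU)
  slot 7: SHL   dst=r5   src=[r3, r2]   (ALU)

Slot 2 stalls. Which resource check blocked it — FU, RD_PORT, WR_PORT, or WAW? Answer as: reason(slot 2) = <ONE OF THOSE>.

reason(slot 2) = FU

slot 0 (ALU): ISSUE — free A2,Mu2,Ld1,B1 rp6 wp1
slot 1 (MEM): ISSUE — free A2,Mu2,Ld0,B1 rp5 wp0
slot 2 (MEM): stall FU — free A2,Mu2,Ld0,B1 rp5 wp0
slot 3 (BR): ISSUE — free A2,Mu2,Ld0,B0 rp3 wp0
slot 4 (MEM): stall FU — free A2,Mu2,Ld0,B0 rp3 wp0
slot 5 (MEM): stall FU — free A2,Mu2,Ld0,B0 rp3 wp0
slot 6 (ALU): stall WR_PORT — free A2,Mu2,Ld0,B0 rp3 wp0
slot 7 (ALU): stall WR_PORT — free A2,Mu2,Ld0,B0 rp3 wp0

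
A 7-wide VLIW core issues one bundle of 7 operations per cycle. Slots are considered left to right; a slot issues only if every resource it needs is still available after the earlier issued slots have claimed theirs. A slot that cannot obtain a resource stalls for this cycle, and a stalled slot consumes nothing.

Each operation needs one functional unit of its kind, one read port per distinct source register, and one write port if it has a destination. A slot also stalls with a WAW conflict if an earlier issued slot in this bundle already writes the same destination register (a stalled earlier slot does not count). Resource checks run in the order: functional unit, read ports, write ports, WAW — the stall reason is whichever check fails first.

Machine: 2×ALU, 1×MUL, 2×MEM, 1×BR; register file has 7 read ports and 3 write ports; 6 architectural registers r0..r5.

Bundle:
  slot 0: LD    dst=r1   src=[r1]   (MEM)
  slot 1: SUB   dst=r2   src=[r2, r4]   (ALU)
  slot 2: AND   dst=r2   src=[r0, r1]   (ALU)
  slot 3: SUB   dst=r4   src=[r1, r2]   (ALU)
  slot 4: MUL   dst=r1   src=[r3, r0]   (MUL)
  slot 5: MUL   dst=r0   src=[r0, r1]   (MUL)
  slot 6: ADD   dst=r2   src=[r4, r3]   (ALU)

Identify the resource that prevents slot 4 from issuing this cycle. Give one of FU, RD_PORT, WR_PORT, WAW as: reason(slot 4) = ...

reason(slot 4) = WR_PORT

  0. MEM→r1 ⇒ go  {2A/1Mu/1Ld/1B | 6r 2w}
  1. ALU→r2 ⇒ go  {1A/1Mu/1Ld/1B | 4r 1w}
  2. ALU→r2 ⇒ no(WAW)  {1A/1Mu/1Ld/1B | 4r 1w}
  3. ALU→r4 ⇒ go  {0A/1Mu/1Ld/1B | 2r 0w}
  4. MUL→r1 ⇒ no(WR_PORT)  {0A/1Mu/1Ld/1B | 2r 0w}
  5. MUL→r0 ⇒ no(WR_PORT)  {0A/1Mu/1Ld/1B | 2r 0w}
  6. ALU→r2 ⇒ no(FU)  {0A/1Mu/1Ld/1B | 2r 0w}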